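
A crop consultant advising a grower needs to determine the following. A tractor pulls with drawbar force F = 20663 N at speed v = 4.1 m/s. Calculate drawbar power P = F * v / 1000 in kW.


P = F * v / 1000
  = 20663 * 4.1 / 1000
  = 84718.30 / 1000
  = 84.72 kW


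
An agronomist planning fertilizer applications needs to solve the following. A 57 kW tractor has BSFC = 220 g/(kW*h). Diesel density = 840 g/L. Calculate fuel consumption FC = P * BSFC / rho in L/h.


FC = P * BSFC / rho_fuel
   = 57 * 220 / 840
   = 12540 / 840
   = 14.93 L/h


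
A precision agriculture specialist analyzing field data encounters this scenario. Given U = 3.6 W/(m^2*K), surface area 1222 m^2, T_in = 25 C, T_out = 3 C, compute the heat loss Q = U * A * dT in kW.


dT = 25 - (3) = 22 K
Q = U * A * dT
  = 3.6 * 1222 * 22
  = 96782.40 W = 96.78 kW


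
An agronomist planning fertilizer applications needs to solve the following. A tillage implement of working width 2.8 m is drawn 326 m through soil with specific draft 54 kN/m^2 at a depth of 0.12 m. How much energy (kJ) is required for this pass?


E = k * d * w * L
  = 54 * 0.12 * 2.8 * 326
  = 5914.94 kJ


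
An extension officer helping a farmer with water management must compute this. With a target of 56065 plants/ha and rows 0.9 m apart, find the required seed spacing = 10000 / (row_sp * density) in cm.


spacing = 10000 / (row_sp * density)
        = 10000 / (0.9 * 56065)
        = 10000 / 50458.50
        = 0.19818 m = 19.82 cm


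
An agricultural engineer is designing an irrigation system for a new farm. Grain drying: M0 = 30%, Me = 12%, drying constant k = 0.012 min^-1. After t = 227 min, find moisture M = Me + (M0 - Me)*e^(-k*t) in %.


M = Me + (M0 - Me) * e^(-k*t)
  = 12 + (30 - 12) * e^(-0.012*227)
  = 12 + 18 * e^(-2.724)
  = 12 + 18 * 0.06561
  = 12 + 1.1810
  = 13.18%


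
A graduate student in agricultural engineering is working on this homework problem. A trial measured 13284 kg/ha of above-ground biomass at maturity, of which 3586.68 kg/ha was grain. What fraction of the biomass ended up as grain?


HI = grain_yield / biomass
   = 3586.68 / 13284
   = 0.27


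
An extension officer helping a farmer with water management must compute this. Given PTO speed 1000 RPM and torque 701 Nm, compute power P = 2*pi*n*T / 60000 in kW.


P = 2*pi*n*T / 60000
  = 2*pi * 1000 * 701 / 60000
  = 4404512.90 / 60000
  = 73.41 kW


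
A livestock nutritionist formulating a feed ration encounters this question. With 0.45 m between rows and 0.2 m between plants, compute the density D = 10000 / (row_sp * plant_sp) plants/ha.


D = 10000 / (row_sp * plant_sp)
  = 10000 / (0.45 * 0.2)
  = 10000 / 0.0900
  = 111111.11 plants/ha


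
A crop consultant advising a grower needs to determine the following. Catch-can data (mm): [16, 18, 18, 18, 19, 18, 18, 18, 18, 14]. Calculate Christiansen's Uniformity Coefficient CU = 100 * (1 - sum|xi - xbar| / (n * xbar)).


xbar = 175 / 10 = 17.500
sum|xi - xbar| = 10
CU = 100 * (1 - 10 / (10 * 17.500))
   = 100 * (1 - 0.0571)
   = 94.29%


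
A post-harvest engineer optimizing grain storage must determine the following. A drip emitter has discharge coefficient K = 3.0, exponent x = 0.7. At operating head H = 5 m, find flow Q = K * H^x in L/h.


Q = K * H^x
  = 3.0 * 5^0.7
  = 3.0 * 3.0852
  = 9.26 L/h


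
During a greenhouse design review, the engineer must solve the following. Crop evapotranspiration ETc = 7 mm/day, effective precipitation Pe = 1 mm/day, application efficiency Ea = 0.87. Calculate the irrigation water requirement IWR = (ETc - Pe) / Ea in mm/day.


IWR = (ETc - Pe) / Ea
    = (7 - 1) / 0.87
    = 6 / 0.87
    = 6.90 mm/day


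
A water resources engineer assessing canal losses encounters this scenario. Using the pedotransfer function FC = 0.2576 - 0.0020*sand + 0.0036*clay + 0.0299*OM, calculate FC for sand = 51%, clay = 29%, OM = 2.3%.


FC = 0.2576 - 0.0020*51 + 0.0036*29 + 0.0299*2.3
   = 0.2576 - 0.1020 + 0.1044 + 0.0688
   = 0.3288


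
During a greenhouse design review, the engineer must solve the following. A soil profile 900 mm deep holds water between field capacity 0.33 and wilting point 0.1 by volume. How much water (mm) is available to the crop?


AW = (FC - WP) * D
   = (0.33 - 0.1) * 900
   = 0.23 * 900
   = 207 mm


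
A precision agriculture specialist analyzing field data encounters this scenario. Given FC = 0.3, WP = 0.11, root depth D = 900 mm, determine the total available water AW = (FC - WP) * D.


AW = (FC - WP) * D
   = (0.3 - 0.11) * 900
   = 0.19 * 900
   = 171 mm


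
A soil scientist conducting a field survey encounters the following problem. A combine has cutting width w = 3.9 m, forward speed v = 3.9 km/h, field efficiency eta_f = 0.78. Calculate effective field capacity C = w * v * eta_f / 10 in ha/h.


C = w * v * eta_f / 10
  = 3.9 * 3.9 * 0.78 / 10
  = 11.86 / 10
  = 1.19 ha/h


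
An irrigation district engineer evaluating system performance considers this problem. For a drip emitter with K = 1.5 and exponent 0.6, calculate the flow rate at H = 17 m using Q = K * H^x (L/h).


Q = K * H^x
  = 1.5 * 17^0.6
  = 1.5 * 5.4736
  = 8.21 L/h


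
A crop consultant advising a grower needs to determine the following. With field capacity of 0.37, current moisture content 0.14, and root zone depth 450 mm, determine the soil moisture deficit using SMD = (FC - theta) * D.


SMD = (FC - theta) * D
    = (0.37 - 0.14) * 450
    = 0.230 * 450
    = 103.50 mm


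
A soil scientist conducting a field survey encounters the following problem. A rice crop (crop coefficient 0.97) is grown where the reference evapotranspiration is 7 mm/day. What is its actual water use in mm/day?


ETc = Kc * ET0
    = 0.97 * 7
    = 6.79 mm/day


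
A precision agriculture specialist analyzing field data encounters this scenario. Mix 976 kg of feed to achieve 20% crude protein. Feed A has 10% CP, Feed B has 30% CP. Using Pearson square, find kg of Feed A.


parts_A = CP_b - target = 30 - 20 = 10
parts_B = target - CP_a = 20 - 10 = 10
total_parts = 10 + 10 = 20
Feed A = 976 * 10 / 20 = 488 kg
Feed B = 976 * 10 / 20 = 488 kg


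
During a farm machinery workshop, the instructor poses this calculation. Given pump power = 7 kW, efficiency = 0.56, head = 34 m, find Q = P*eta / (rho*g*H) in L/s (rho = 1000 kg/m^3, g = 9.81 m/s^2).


Q = (P * 1000 * eta) / (rho * g * H)
  = (7 * 1000 * 0.56) / (1000 * 9.81 * 34)
  = 3920 / 333540
  = 0.01175 m^3/s = 11.75 L/s


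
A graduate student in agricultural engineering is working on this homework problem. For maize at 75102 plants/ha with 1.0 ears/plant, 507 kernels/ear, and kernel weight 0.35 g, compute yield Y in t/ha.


Y = density * ears * kernels * kw
  = 75102 * 1.0 * 507 * 0.35 g/ha
  = 13326849.90 g/ha
  = 13326.85 kg/ha = 13.33 t/ha


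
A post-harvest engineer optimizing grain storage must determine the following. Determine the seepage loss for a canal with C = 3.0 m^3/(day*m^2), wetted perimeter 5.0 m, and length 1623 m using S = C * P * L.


S = C * P * L
  = 3.0 * 5.0 * 1623
  = 24345 m^3/day


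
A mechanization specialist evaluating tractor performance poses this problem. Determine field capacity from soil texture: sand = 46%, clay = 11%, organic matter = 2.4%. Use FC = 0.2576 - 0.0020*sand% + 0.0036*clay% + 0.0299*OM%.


FC = 0.2576 - 0.0020*46 + 0.0036*11 + 0.0299*2.4
   = 0.2576 - 0.0920 + 0.0396 + 0.0718
   = 0.2770


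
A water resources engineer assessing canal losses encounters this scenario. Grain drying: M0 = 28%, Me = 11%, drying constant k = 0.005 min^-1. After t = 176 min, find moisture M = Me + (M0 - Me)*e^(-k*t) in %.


M = Me + (M0 - Me) * e^(-k*t)
  = 11 + (28 - 11) * e^(-0.005*176)
  = 11 + 17 * e^(-0.880)
  = 11 + 17 * 0.41478
  = 11 + 7.0513
  = 18.05%


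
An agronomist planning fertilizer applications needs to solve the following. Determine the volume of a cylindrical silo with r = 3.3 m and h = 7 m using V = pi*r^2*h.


V = pi * r^2 * h
  = pi * 3.3^2 * 7
  = pi * 10.89 * 7
  = 239.48 m^3


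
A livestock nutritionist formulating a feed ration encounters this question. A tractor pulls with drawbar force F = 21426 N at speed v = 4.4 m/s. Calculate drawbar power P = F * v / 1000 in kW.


P = F * v / 1000
  = 21426 * 4.4 / 1000
  = 94274.40 / 1000
  = 94.27 kW


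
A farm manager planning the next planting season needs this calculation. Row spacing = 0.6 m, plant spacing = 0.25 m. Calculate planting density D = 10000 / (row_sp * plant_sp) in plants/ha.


D = 10000 / (row_sp * plant_sp)
  = 10000 / (0.6 * 0.25)
  = 10000 / 0.1500
  = 66666.67 plants/ha


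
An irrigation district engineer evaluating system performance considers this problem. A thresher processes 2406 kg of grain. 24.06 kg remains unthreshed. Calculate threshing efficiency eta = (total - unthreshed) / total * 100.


eta = (total - unthreshed) / total * 100
    = (2406 - 24.06) / 2406 * 100
    = 2381.94 / 2406 * 100
    = 99%


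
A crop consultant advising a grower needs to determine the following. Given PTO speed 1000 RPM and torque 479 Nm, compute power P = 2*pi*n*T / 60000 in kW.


P = 2*pi*n*T / 60000
  = 2*pi * 1000 * 479 / 60000
  = 3009645.76 / 60000
  = 50.16 kW


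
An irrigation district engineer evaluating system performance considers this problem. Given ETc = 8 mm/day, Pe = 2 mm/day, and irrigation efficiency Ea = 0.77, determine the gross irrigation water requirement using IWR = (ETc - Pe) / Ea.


IWR = (ETc - Pe) / Ea
    = (8 - 2) / 0.77
    = 6 / 0.77
    = 7.79 mm/day


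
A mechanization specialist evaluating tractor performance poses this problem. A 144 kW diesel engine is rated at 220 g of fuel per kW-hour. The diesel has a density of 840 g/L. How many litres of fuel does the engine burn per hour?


FC = P * BSFC / rho_fuel
   = 144 * 220 / 840
   = 31680 / 840
   = 37.71 L/h


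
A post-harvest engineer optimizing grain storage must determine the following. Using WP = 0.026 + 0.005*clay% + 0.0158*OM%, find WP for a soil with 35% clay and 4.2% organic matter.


WP = 0.026 + 0.005*35 + 0.0158*4.2
   = 0.026 + 0.1750 + 0.0664
   = 0.2674


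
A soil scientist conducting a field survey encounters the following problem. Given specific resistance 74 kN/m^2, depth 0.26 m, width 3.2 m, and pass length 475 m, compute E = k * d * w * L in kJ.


E = k * d * w * L
  = 74 * 0.26 * 3.2 * 475
  = 29244.80 kJ


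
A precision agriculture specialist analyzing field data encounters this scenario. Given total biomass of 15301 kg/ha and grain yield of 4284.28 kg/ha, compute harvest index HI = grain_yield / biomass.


HI = grain_yield / biomass
   = 4284.28 / 15301
   = 0.28


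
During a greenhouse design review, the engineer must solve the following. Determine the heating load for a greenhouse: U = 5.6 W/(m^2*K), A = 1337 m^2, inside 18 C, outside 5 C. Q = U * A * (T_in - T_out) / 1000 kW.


dT = 18 - (5) = 13 K
Q = U * A * dT
  = 5.6 * 1337 * 13
  = 97333.60 W = 97.33 kW


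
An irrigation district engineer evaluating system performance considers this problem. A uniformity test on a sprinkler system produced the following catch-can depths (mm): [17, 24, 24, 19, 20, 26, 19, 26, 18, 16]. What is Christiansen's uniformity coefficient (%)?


xbar = 209 / 10 = 20.900
sum|xi - xbar| = 32.800
CU = 100 * (1 - 32.800 / (10 * 20.900))
   = 100 * (1 - 0.1569)
   = 84.31%


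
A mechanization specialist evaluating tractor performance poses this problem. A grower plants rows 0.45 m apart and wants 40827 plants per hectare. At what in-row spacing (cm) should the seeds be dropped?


spacing = 10000 / (row_sp * density)
        = 10000 / (0.45 * 40827)
        = 10000 / 18372.15
        = 0.54430 m = 54.43 cm


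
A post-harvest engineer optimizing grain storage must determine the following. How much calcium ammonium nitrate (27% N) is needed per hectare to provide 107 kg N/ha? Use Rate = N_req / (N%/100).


Rate = N_required / (N_content / 100)
     = 107 / (27 / 100)
     = 107 / 0.27
     = 396.30 kg/ha


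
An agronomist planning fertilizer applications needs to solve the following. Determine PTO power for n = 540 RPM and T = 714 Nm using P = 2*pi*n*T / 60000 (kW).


P = 2*pi*n*T / 60000
  = 2*pi * 540 * 714 / 60000
  = 2422544.93 / 60000
  = 40.38 kW


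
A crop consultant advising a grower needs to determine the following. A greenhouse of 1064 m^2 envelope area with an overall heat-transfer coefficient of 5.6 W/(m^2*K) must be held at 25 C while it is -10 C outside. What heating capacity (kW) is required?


dT = 25 - (-10) = 35 K
Q = U * A * dT
  = 5.6 * 1064 * 35
  = 208544 W = 208.54 kW


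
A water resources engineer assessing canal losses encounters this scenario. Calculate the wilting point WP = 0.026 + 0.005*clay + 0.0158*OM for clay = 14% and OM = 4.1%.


WP = 0.026 + 0.005*14 + 0.0158*4.1
   = 0.026 + 0.0700 + 0.0648
   = 0.1608


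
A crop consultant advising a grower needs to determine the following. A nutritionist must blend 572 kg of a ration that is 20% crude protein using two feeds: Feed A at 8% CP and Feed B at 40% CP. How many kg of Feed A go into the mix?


parts_A = CP_b - target = 40 - 20 = 20
parts_B = target - CP_a = 20 - 8 = 12
total_parts = 20 + 12 = 32
Feed A = 572 * 20 / 32 = 357.50 kg
Feed B = 572 * 12 / 32 = 214.50 kg

357.50 kg


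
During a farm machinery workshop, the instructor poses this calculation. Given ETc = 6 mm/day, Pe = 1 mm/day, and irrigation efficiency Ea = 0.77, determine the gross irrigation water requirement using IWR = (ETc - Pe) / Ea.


IWR = (ETc - Pe) / Ea
    = (6 - 1) / 0.77
    = 5 / 0.77
    = 6.49 mm/day


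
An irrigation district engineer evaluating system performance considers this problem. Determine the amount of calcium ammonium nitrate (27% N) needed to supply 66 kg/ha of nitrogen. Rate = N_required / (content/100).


Rate = N_required / (N_content / 100)
     = 66 / (27 / 100)
     = 66 / 0.27
     = 244.44 kg/ha


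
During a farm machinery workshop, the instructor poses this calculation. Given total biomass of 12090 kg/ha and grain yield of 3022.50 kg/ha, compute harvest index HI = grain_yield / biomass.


HI = grain_yield / biomass
   = 3022.50 / 12090
   = 0.25


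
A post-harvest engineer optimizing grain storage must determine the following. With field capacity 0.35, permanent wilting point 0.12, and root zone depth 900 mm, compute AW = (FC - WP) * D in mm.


AW = (FC - WP) * D
   = (0.35 - 0.12) * 900
   = 0.23 * 900
   = 207 mm


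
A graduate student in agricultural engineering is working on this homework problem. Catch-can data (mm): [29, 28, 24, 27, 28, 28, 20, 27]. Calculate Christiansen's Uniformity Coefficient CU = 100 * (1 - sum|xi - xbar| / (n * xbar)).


xbar = 211 / 8 = 26.375
sum|xi - xbar| = 17.500
CU = 100 * (1 - 17.500 / (8 * 26.375))
   = 100 * (1 - 0.0829)
   = 91.71%


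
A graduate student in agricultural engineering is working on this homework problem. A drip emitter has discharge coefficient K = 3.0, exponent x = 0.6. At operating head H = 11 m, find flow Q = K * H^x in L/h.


Q = K * H^x
  = 3.0 * 11^0.6
  = 3.0 * 4.2154
  = 12.65 L/h


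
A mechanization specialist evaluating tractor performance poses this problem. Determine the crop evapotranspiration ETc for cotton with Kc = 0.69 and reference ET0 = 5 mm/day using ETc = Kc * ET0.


ETc = Kc * ET0
    = 0.69 * 5
    = 3.45 mm/day


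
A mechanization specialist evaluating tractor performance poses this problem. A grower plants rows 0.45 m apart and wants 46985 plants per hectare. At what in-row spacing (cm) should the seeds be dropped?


spacing = 10000 / (row_sp * density)
        = 10000 / (0.45 * 46985)
        = 10000 / 21143.25
        = 0.47296 m = 47.30 cm


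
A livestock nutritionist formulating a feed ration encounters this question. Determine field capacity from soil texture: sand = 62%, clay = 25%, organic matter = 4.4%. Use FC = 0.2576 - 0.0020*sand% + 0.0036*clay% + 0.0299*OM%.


FC = 0.2576 - 0.0020*62 + 0.0036*25 + 0.0299*4.4
   = 0.2576 - 0.1240 + 0.0900 + 0.1316
   = 0.3552


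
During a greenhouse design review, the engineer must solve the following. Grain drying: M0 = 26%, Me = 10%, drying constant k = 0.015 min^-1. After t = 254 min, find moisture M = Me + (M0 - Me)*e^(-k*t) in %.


M = Me + (M0 - Me) * e^(-k*t)
  = 10 + (26 - 10) * e^(-0.015*254)
  = 10 + 16 * e^(-3.810)
  = 10 + 16 * 0.02215
  = 10 + 0.3544
  = 10.35%


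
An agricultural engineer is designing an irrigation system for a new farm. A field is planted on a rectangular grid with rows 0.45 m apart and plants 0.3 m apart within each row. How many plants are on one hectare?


D = 10000 / (row_sp * plant_sp)
  = 10000 / (0.45 * 0.3)
  = 10000 / 0.1350
  = 74074.07 plants/ha


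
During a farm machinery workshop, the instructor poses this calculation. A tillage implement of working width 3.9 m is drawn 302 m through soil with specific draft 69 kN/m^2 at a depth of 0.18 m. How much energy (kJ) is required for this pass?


E = k * d * w * L
  = 69 * 0.18 * 3.9 * 302
  = 14628.28 kJ


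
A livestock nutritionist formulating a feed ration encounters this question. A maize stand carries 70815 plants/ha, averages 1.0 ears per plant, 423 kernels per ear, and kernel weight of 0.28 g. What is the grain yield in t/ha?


Y = density * ears * kernels * kw
  = 70815 * 1.0 * 423 * 0.28 g/ha
  = 8387328.60 g/ha
  = 8387.33 kg/ha = 8.39 t/ha


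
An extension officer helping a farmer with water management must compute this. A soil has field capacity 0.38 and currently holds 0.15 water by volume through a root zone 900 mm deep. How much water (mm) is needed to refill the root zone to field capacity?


SMD = (FC - theta) * D
    = (0.38 - 0.15) * 900
    = 0.230 * 900
    = 207 mm


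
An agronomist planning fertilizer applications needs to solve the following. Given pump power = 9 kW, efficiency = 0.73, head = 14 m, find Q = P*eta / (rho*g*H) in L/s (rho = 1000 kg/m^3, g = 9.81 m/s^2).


Q = (P * 1000 * eta) / (rho * g * H)
  = (9 * 1000 * 0.73) / (1000 * 9.81 * 14)
  = 6570 / 137340
  = 0.04784 m^3/s = 47.84 L/s


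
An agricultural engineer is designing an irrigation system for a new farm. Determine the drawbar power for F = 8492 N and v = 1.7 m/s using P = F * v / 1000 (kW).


P = F * v / 1000
  = 8492 * 1.7 / 1000
  = 14436.40 / 1000
  = 14.44 kW


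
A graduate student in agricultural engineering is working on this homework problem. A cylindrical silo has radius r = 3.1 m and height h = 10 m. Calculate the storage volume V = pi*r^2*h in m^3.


V = pi * r^2 * h
  = pi * 3.1^2 * 10
  = pi * 9.61 * 10
  = 301.91 m^3


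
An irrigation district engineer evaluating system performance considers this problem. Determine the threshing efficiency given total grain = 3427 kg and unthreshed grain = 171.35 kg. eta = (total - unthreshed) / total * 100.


eta = (total - unthreshed) / total * 100
    = (3427 - 171.35) / 3427 * 100
    = 3255.65 / 3427 * 100
    = 95%


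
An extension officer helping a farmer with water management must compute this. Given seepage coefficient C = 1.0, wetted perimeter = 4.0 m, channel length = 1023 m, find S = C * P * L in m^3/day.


S = C * P * L
  = 1.0 * 4.0 * 1023
  = 4092 m^3/day


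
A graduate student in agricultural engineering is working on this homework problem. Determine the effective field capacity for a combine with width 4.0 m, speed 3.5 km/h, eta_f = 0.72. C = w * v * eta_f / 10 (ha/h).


C = w * v * eta_f / 10
  = 4.0 * 3.5 * 0.72 / 10
  = 10.08 / 10
  = 1.01 ha/h


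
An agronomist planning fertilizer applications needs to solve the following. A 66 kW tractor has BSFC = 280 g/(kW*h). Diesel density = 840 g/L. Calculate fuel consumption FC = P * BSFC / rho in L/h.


FC = P * BSFC / rho_fuel
   = 66 * 280 / 840
   = 18480 / 840
   = 22 L/h


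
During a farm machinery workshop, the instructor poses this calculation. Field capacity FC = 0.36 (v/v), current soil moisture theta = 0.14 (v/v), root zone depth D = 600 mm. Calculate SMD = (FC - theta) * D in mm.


SMD = (FC - theta) * D
    = (0.36 - 0.14) * 600
    = 0.220 * 600
    = 132 mm


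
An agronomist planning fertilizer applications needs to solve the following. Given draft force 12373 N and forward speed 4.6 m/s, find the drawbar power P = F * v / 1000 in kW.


P = F * v / 1000
  = 12373 * 4.6 / 1000
  = 56915.80 / 1000
  = 56.92 kW


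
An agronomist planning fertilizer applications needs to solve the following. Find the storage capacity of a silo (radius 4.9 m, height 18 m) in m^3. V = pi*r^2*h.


V = pi * r^2 * h
  = pi * 4.9^2 * 18
  = pi * 24.01 * 18
  = 1357.73 m^3


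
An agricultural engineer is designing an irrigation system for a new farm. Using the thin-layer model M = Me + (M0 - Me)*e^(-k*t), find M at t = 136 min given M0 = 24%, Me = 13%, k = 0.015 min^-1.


M = Me + (M0 - Me) * e^(-k*t)
  = 13 + (24 - 13) * e^(-0.015*136)
  = 13 + 11 * e^(-2.040)
  = 13 + 11 * 0.13003
  = 13 + 1.4303
  = 14.43%


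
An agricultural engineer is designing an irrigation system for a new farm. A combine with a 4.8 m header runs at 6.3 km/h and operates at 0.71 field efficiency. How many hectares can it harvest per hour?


C = w * v * eta_f / 10
  = 4.8 * 6.3 * 0.71 / 10
  = 21.47 / 10
  = 2.15 ha/h


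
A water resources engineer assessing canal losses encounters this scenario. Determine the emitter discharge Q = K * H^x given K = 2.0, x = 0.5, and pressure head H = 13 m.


Q = K * H^x
  = 2.0 * 13^0.5
  = 2.0 * 3.6056
  = 7.21 L/h


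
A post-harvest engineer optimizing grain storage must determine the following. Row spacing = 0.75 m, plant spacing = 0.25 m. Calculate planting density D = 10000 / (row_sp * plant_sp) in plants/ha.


D = 10000 / (row_sp * plant_sp)
  = 10000 / (0.75 * 0.25)
  = 10000 / 0.1875
  = 53333.33 plants/ha


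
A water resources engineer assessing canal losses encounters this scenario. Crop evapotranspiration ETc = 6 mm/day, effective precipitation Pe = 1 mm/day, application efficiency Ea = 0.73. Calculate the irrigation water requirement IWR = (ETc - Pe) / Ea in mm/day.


IWR = (ETc - Pe) / Ea
    = (6 - 1) / 0.73
    = 5 / 0.73
    = 6.85 mm/day


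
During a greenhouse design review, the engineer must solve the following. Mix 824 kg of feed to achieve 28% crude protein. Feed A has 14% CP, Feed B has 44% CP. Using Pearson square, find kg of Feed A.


parts_A = CP_b - target = 44 - 28 = 16
parts_B = target - CP_a = 28 - 14 = 14
total_parts = 16 + 14 = 30
Feed A = 824 * 16 / 30 = 439.47 kg
Feed B = 824 * 14 / 30 = 384.53 kg

439.47 kg


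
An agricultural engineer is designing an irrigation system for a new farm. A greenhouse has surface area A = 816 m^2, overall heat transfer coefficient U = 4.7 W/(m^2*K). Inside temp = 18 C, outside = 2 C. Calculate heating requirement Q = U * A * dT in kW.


dT = 18 - (2) = 16 K
Q = U * A * dT
  = 4.7 * 816 * 16
  = 61363.20 W = 61.36 kW


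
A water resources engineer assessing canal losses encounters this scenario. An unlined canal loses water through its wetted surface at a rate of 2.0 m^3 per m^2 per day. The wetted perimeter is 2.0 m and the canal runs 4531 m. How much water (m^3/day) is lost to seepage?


S = C * P * L
  = 2.0 * 2.0 * 4531
  = 18124 m^3/day


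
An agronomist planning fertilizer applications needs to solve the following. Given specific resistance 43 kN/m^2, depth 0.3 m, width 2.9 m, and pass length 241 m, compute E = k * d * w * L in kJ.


E = k * d * w * L
  = 43 * 0.3 * 2.9 * 241
  = 9015.81 kJ


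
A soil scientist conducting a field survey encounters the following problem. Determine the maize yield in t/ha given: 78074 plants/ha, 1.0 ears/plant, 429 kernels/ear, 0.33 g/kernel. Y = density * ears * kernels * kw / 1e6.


Y = density * ears * kernels * kw
  = 78074 * 1.0 * 429 * 0.33 g/ha
  = 11052936.18 g/ha
  = 11052.94 kg/ha = 11.05 t/ha


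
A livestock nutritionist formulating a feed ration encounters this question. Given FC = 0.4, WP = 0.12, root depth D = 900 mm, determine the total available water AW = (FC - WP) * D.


AW = (FC - WP) * D
   = (0.4 - 0.12) * 900
   = 0.28 * 900
   = 252 mm


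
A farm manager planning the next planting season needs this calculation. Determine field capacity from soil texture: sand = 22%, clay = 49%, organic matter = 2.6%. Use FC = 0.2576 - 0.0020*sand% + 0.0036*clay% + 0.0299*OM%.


FC = 0.2576 - 0.0020*22 + 0.0036*49 + 0.0299*2.6
   = 0.2576 - 0.0440 + 0.1764 + 0.0777
   = 0.4677


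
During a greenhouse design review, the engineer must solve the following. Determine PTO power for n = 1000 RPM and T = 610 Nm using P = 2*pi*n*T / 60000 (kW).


P = 2*pi*n*T / 60000
  = 2*pi * 1000 * 610 / 60000
  = 3832743.04 / 60000
  = 63.88 kW


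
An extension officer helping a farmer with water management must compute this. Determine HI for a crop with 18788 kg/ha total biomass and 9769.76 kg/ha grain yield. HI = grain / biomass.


HI = grain_yield / biomass
   = 9769.76 / 18788
   = 0.52


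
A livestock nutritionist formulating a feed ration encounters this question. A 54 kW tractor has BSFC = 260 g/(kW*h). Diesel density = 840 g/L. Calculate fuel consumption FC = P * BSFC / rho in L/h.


FC = P * BSFC / rho_fuel
   = 54 * 260 / 840
   = 14040 / 840
   = 16.71 L/h


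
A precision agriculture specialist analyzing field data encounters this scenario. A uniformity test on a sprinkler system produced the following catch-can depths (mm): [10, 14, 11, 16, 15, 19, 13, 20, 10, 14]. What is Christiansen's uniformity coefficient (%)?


xbar = 142 / 10 = 14.200
sum|xi - xbar| = 26.400
CU = 100 * (1 - 26.400 / (10 * 14.200))
   = 100 * (1 - 0.1859)
   = 81.41%


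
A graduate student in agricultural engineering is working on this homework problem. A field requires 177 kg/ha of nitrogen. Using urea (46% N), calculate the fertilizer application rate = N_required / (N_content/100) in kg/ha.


Rate = N_required / (N_content / 100)
     = 177 / (46 / 100)
     = 177 / 0.46
     = 384.78 kg/ha


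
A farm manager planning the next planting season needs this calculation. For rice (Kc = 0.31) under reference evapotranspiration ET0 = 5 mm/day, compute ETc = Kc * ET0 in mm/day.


ETc = Kc * ET0
    = 0.31 * 5
    = 1.55 mm/day


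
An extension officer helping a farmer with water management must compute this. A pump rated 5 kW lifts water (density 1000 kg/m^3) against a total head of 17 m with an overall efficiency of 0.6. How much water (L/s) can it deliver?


Q = (P * 1000 * eta) / (rho * g * H)
  = (5 * 1000 * 0.6) / (1000 * 9.81 * 17)
  = 3000 / 166770
  = 0.01799 m^3/s = 17.99 L/s


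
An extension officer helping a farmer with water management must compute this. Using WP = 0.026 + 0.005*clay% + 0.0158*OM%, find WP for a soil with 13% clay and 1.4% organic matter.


WP = 0.026 + 0.005*13 + 0.0158*1.4
   = 0.026 + 0.0650 + 0.0221
   = 0.1131


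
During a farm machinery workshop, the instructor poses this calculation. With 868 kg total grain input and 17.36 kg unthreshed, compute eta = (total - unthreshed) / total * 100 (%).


eta = (total - unthreshed) / total * 100
    = (868 - 17.36) / 868 * 100
    = 850.64 / 868 * 100
    = 98%


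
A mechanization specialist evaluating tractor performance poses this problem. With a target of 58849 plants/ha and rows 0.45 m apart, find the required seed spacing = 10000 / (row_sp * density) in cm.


spacing = 10000 / (row_sp * density)
        = 10000 / (0.45 * 58849)
        = 10000 / 26482.05
        = 0.37761 m = 37.76 cm


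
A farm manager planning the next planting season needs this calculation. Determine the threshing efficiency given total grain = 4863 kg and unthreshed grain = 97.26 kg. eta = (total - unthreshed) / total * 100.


eta = (total - unthreshed) / total * 100
    = (4863 - 97.26) / 4863 * 100
    = 4765.74 / 4863 * 100
    = 98%


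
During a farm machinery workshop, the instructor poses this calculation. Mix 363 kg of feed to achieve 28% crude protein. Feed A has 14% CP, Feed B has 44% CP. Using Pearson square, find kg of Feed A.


parts_A = CP_b - target = 44 - 28 = 16
parts_B = target - CP_a = 28 - 14 = 14
total_parts = 16 + 14 = 30
Feed A = 363 * 16 / 30 = 193.60 kg
Feed B = 363 * 14 / 30 = 169.40 kg

193.60 kg


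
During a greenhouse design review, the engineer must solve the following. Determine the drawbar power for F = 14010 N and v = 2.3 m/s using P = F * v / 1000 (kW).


P = F * v / 1000
  = 14010 * 2.3 / 1000
  = 32223 / 1000
  = 32.22 kW


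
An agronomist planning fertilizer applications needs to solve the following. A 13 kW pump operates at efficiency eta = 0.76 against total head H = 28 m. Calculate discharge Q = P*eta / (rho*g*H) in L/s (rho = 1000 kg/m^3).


Q = (P * 1000 * eta) / (rho * g * H)
  = (13 * 1000 * 0.76) / (1000 * 9.81 * 28)
  = 9880 / 274680
  = 0.03597 m^3/s = 35.97 L/s


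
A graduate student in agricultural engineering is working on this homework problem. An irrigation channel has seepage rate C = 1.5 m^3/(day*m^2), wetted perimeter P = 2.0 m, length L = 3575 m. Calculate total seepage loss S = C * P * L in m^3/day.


S = C * P * L
  = 1.5 * 2.0 * 3575
  = 10725 m^3/day


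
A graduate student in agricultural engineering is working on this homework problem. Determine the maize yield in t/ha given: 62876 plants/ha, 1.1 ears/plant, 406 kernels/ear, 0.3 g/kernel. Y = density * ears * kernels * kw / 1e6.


Y = density * ears * kernels * kw
  = 62876 * 1.1 * 406 * 0.3 g/ha
  = 8424126.48 g/ha
  = 8424.13 kg/ha = 8.42 t/ha


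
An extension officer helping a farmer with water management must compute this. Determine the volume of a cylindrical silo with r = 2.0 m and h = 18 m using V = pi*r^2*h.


V = pi * r^2 * h
  = pi * 2.0^2 * 18
  = pi * 4 * 18
  = 226.19 m^3


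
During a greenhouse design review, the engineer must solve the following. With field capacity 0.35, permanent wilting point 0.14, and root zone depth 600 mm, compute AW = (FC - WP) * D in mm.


AW = (FC - WP) * D
   = (0.35 - 0.14) * 600
   = 0.21 * 600
   = 126 mm


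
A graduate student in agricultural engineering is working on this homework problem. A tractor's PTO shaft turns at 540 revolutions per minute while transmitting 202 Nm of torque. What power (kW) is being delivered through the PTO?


P = 2*pi*n*T / 60000
  = 2*pi * 540 * 202 / 60000
  = 685369.85 / 60000
  = 11.42 kW


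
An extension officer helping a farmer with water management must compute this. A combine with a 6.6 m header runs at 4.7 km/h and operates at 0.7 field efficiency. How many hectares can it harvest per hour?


C = w * v * eta_f / 10
  = 6.6 * 4.7 * 0.7 / 10
  = 21.71 / 10
  = 2.17 ha/h


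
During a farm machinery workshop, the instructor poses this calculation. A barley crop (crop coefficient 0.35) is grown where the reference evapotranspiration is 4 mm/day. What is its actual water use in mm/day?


ETc = Kc * ET0
    = 0.35 * 4
    = 1.40 mm/day


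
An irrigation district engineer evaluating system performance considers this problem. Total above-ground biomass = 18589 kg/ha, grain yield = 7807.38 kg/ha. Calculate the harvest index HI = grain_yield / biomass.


HI = grain_yield / biomass
   = 7807.38 / 18589
   = 0.42


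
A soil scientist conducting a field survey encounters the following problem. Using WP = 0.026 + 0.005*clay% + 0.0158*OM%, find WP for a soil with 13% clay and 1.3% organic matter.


WP = 0.026 + 0.005*13 + 0.0158*1.3
   = 0.026 + 0.0650 + 0.0205
   = 0.1115


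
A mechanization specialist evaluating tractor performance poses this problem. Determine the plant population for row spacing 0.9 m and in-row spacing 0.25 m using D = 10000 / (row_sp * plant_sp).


D = 10000 / (row_sp * plant_sp)
  = 10000 / (0.9 * 0.25)
  = 10000 / 0.2250
  = 44444.44 plants/ha


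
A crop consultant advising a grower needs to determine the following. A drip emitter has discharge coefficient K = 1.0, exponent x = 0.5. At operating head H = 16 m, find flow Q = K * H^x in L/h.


Q = K * H^x
  = 1.0 * 16^0.5
  = 1.0 * 4
  = 4 L/h


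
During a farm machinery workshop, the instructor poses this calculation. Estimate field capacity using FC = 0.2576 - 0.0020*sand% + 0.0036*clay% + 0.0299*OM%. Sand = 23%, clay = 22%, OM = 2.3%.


FC = 0.2576 - 0.0020*23 + 0.0036*22 + 0.0299*2.3
   = 0.2576 - 0.0460 + 0.0792 + 0.0688
   = 0.3596


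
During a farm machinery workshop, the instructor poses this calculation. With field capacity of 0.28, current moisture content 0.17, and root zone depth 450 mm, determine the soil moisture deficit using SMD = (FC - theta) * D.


SMD = (FC - theta) * D
    = (0.28 - 0.17) * 450
    = 0.110 * 450
    = 49.50 mm


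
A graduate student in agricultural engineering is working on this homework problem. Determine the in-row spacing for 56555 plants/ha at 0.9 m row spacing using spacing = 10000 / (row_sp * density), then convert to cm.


spacing = 10000 / (row_sp * density)
        = 10000 / (0.9 * 56555)
        = 10000 / 50899.50
        = 0.19647 m = 19.65 cm


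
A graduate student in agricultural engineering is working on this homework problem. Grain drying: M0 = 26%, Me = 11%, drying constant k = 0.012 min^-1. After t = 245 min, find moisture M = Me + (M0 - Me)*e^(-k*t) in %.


M = Me + (M0 - Me) * e^(-k*t)
  = 11 + (26 - 11) * e^(-0.012*245)
  = 11 + 15 * e^(-2.940)
  = 11 + 15 * 0.05287
  = 11 + 0.7930
  = 11.79%


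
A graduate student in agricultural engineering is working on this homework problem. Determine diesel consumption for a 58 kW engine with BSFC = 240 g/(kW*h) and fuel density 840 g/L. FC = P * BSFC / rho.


FC = P * BSFC / rho_fuel
   = 58 * 240 / 840
   = 13920 / 840
   = 16.57 L/h


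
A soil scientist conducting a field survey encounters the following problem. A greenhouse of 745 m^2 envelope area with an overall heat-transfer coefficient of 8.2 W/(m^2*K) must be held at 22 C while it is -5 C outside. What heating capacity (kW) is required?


dT = 22 - (-5) = 27 K
Q = U * A * dT
  = 8.2 * 745 * 27
  = 164943 W = 164.94 kW


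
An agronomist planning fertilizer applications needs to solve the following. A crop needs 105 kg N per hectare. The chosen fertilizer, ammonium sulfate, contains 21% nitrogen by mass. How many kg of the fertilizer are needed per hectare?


Rate = N_required / (N_content / 100)
     = 105 / (21 / 100)
     = 105 / 0.21
     = 500 kg/ha


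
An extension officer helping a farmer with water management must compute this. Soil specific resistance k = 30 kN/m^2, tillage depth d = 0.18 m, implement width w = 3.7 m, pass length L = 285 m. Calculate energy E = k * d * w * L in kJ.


E = k * d * w * L
  = 30 * 0.18 * 3.7 * 285
  = 5694.30 kJ


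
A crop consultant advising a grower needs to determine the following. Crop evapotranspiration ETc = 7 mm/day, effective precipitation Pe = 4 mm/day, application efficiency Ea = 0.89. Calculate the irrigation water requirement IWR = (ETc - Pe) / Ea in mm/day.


IWR = (ETc - Pe) / Ea
    = (7 - 4) / 0.89
    = 3 / 0.89
    = 3.37 mm/day


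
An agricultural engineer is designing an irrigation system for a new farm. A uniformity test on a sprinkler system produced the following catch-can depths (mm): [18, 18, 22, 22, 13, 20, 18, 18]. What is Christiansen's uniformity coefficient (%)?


xbar = 149 / 8 = 18.625
sum|xi - xbar| = 16.250
CU = 100 * (1 - 16.250 / (8 * 18.625))
   = 100 * (1 - 0.1091)
   = 89.09%


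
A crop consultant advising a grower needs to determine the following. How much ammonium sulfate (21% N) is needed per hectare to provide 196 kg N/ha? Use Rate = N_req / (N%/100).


Rate = N_required / (N_content / 100)
     = 196 / (21 / 100)
     = 196 / 0.21
     = 933.33 kg/ha


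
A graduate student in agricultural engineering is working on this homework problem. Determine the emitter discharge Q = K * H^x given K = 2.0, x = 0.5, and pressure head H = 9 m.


Q = K * H^x
  = 2.0 * 9^0.5
  = 2.0 * 3
  = 6 L/h


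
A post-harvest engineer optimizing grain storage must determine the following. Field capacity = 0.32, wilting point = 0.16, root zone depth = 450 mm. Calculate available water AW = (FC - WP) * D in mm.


AW = (FC - WP) * D
   = (0.32 - 0.16) * 450
   = 0.16 * 450
   = 72 mm


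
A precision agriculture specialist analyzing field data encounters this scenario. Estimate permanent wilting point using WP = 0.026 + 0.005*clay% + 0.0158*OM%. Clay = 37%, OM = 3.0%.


WP = 0.026 + 0.005*37 + 0.0158*3.0
   = 0.026 + 0.1850 + 0.0474
   = 0.2584


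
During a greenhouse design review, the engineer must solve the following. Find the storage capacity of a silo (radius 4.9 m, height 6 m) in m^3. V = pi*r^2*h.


V = pi * r^2 * h
  = pi * 4.9^2 * 6
  = pi * 24.01 * 6
  = 452.58 m^3


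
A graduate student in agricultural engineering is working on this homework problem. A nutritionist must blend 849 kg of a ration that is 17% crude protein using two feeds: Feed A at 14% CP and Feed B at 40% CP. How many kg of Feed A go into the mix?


parts_A = CP_b - target = 40 - 17 = 23
parts_B = target - CP_a = 17 - 14 = 3
total_parts = 23 + 3 = 26
Feed A = 849 * 23 / 26 = 751.04 kg
Feed B = 849 * 3 / 26 = 97.96 kg

751.04 kg


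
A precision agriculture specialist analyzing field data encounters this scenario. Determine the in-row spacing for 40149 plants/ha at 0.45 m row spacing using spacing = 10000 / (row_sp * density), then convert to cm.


spacing = 10000 / (row_sp * density)
        = 10000 / (0.45 * 40149)
        = 10000 / 18067.05
        = 0.55349 m = 55.35 cm


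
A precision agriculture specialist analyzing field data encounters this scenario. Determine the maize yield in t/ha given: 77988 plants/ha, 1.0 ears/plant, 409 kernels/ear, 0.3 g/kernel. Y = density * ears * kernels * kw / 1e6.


Y = density * ears * kernels * kw
  = 77988 * 1.0 * 409 * 0.3 g/ha
  = 9569127.60 g/ha
  = 9569.13 kg/ha = 9.57 t/ha


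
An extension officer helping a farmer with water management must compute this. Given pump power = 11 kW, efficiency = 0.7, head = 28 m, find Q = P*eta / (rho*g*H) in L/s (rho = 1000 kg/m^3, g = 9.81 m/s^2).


Q = (P * 1000 * eta) / (rho * g * H)
  = (11 * 1000 * 0.7) / (1000 * 9.81 * 28)
  = 7700 / 274680
  = 0.02803 m^3/s = 28.03 L/s


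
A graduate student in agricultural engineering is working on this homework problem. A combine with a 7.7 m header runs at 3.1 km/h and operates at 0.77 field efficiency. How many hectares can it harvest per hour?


C = w * v * eta_f / 10
  = 7.7 * 3.1 * 0.77 / 10
  = 18.38 / 10
  = 1.84 ha/h


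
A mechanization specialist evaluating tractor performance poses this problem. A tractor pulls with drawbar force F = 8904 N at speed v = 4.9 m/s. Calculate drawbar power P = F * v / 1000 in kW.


P = F * v / 1000
  = 8904 * 4.9 / 1000
  = 43629.60 / 1000
  = 43.63 kW


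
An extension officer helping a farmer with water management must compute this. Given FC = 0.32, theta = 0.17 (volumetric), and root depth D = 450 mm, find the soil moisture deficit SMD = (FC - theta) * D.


SMD = (FC - theta) * D
    = (0.32 - 0.17) * 450
    = 0.150 * 450
    = 67.50 mm


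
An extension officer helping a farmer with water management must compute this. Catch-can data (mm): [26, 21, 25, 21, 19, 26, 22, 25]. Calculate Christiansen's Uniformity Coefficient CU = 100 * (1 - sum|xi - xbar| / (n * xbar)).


xbar = 185 / 8 = 23.125
sum|xi - xbar| = 19
CU = 100 * (1 - 19 / (8 * 23.125))
   = 100 * (1 - 0.1027)
   = 89.73%


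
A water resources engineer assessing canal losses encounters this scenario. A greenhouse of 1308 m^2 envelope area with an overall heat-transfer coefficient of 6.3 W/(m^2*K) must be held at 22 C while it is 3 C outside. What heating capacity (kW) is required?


dT = 22 - (3) = 19 K
Q = U * A * dT
  = 6.3 * 1308 * 19
  = 156567.60 W = 156.57 kW
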